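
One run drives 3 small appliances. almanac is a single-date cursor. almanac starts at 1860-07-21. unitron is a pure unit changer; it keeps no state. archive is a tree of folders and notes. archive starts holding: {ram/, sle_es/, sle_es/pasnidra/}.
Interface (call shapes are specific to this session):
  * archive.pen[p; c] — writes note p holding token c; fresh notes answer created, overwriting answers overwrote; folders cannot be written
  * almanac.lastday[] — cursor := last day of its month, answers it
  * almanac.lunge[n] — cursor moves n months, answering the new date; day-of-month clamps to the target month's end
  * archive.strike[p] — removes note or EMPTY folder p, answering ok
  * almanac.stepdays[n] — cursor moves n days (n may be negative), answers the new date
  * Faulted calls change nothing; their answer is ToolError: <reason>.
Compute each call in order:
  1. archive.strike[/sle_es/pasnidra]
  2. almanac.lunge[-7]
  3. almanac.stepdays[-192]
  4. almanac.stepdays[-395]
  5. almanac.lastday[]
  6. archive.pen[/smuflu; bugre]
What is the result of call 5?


Answer: 1858-05-31

Derivation:
[in] archive.strike p: /sle_es/pasnidra
[out] ok
[in] almanac.lunge n: -7
[out] 1859-12-21
[in] almanac.stepdays n: -192
[out] 1859-06-12
[in] almanac.stepdays n: -395
[out] 1858-05-13
[in] almanac.lastday
[out] 1858-05-31
[in] archive.pen p: /smuflu c: bugre
[out] created


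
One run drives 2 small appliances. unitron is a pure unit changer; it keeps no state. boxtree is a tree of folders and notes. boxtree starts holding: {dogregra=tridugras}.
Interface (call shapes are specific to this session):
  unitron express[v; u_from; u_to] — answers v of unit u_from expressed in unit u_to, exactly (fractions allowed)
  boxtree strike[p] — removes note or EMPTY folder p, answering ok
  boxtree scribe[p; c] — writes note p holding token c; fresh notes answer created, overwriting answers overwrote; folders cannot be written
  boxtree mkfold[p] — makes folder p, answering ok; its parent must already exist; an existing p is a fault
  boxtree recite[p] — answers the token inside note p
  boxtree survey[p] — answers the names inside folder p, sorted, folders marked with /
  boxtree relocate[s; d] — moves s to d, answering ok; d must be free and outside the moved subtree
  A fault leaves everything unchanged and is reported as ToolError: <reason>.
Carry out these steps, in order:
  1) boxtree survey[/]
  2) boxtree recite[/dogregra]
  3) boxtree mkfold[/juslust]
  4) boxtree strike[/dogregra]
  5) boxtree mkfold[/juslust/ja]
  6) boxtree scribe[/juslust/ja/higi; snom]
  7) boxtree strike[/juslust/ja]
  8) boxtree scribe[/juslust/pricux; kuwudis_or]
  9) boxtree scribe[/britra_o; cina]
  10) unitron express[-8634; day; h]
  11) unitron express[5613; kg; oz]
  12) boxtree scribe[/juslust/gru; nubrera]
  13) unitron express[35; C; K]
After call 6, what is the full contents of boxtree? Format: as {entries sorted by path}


Answer: {juslust/, juslust/ja/, juslust/ja/higi=snom}

Derivation:
// boxtree survey(p=/) -> [dogregra]
// boxtree recite(p=/dogregra) -> tridugras
// boxtree mkfold(p=/juslust) -> ok
// boxtree strike(p=/dogregra) -> ok
// boxtree mkfold(p=/juslust/ja) -> ok
// boxtree scribe(p=/juslust/ja/higi, c=snom) -> created
// boxtree strike(p=/juslust/ja) -> ToolError: not empty
// boxtree scribe(p=/juslust/pricux, c=kuwudis_or) -> created
// boxtree scribe(p=/britra_o, c=cina) -> created
// unitron express(v=-8634, u_from=day, u_to=h) -> -207216
// unitron express(v=5613, u_from=kg, u_to=oz) -> 8980800000000/45359237
// boxtree scribe(p=/juslust/gru, c=nubrera) -> created
// unitron express(v=35, u_from=C, u_to=K) -> 6163/20


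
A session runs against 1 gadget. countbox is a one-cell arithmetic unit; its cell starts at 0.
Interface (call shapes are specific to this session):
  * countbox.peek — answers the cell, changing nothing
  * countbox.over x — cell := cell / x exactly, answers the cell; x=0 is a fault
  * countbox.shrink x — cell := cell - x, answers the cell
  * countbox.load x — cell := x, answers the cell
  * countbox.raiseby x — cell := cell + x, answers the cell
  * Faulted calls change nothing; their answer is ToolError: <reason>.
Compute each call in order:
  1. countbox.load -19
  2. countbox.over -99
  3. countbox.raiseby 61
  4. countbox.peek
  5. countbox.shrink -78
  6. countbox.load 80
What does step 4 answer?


Answer: 6058/99

Derivation:
·→ countbox.load(x→-19)
·← -19
·→ countbox.over(x→-99)
·← 19/99
·→ countbox.raiseby(x→61)
·← 6058/99
·→ countbox.peek()
·← 6058/99
·→ countbox.shrink(x→-78)
·← 13780/99
·→ countbox.load(x→80)
·← 80


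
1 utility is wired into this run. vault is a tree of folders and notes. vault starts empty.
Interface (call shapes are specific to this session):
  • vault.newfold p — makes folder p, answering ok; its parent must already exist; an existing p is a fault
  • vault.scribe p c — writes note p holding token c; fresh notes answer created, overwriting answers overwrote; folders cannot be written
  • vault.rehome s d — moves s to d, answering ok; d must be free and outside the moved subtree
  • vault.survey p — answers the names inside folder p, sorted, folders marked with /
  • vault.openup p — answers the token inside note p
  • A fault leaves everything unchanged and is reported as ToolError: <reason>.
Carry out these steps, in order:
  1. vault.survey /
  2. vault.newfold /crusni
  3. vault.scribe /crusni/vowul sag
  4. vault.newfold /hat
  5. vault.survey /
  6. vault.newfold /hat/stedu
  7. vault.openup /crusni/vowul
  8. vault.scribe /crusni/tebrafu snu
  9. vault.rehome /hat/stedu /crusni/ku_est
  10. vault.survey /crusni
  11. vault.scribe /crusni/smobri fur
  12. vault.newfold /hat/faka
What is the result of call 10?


Answer: [ku_est/, tebrafu, vowul]

Derivation:
I use vault.survey(p=/), — result: [].
Invoking vault.newfold(p=/crusni), — result: ok.
I try vault.scribe(p=/crusni/vowul, c=sag), → created.
Next I call vault.newfold(p=/hat), and get ok.
Then vault.survey(p=/), → [crusni/, hat/].
Invoking vault.newfold(p=/hat/stedu), yielding ok.
Next I call vault.openup(p=/crusni/vowul), giving sag.
I try vault.scribe(p=/crusni/tebrafu, c=snu), and get created.
I run vault.rehome(s=/hat/stedu, d=/crusni/ku_est), — result: ok.
I call vault.survey(p=/crusni): [ku_est/, tebrafu, vowul].
Invoking vault.scribe(p=/crusni/smobri, c=fur), and get created.
Now I run vault.newfold(p=/hat/faka), which returns ok.


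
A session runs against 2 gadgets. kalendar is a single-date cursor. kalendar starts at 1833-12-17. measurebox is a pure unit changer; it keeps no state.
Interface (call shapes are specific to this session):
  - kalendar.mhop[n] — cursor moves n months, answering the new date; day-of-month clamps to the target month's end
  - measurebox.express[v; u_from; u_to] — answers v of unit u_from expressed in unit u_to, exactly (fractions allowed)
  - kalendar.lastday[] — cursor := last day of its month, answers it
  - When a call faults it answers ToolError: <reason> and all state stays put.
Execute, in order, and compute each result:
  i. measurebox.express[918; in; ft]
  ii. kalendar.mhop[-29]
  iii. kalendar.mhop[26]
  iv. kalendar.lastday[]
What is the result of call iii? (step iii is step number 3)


Answer: 1833-09-17

Derivation:
Step: express[v: 918; u_from: in; u_to: ft]
Result: 153/2
Step: mhop[n: -29]
Result: 1831-07-17
Step: mhop[n: 26]
Result: 1833-09-17
Step: lastday[]
Result: 1833-09-30


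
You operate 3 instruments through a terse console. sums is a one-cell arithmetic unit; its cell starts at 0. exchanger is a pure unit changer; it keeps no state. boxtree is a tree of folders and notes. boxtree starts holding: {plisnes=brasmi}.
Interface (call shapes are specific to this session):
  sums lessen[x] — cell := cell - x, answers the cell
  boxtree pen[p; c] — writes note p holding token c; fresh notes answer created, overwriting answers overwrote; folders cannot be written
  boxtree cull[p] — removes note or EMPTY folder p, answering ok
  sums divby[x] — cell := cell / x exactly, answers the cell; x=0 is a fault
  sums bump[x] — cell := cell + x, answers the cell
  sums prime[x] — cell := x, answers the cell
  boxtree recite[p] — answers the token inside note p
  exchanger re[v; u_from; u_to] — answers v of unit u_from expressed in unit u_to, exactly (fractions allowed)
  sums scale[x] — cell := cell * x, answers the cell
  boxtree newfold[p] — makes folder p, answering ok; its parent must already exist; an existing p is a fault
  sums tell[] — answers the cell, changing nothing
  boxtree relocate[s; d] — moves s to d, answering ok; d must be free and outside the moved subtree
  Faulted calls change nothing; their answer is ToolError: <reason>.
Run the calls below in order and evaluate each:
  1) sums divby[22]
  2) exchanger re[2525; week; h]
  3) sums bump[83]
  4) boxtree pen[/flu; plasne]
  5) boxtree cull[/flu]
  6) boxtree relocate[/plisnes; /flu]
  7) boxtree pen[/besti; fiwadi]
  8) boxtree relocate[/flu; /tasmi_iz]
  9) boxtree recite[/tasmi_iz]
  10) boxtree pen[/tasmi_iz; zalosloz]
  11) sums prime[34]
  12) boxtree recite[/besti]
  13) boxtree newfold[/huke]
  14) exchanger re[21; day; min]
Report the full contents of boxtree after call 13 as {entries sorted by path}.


Answer: {besti=fiwadi, huke/, tasmi_iz=zalosloz}

Derivation:
I invoke sums divby using x=22, and get 0.
I invoke exchanger re using v=2525, u_from=week, u_to=h, — result: 424200.
I invoke sums bump using x=83, which returns 83.
Invoking boxtree pen using p=/flu, c=plasne, which returns created.
I invoke boxtree cull using p=/flu, giving ok.
I invoke boxtree relocate using s=/plisnes, d=/flu, giving ok.
Invoking boxtree pen using p=/besti, c=fiwadi, → created.
Then boxtree relocate using s=/flu, d=/tasmi_iz, → ok.
Invoking boxtree recite using p=/tasmi_iz, yielding brasmi.
I try boxtree pen using p=/tasmi_iz, c=zalosloz, and see overwrote.
Invoking sums prime using x=34, which returns 34.
I try boxtree recite using p=/besti, → fiwadi.
I invoke boxtree newfold using p=/huke: ok.
Next I call exchanger re using v=21, u_from=day, u_to=min, yielding 30240.


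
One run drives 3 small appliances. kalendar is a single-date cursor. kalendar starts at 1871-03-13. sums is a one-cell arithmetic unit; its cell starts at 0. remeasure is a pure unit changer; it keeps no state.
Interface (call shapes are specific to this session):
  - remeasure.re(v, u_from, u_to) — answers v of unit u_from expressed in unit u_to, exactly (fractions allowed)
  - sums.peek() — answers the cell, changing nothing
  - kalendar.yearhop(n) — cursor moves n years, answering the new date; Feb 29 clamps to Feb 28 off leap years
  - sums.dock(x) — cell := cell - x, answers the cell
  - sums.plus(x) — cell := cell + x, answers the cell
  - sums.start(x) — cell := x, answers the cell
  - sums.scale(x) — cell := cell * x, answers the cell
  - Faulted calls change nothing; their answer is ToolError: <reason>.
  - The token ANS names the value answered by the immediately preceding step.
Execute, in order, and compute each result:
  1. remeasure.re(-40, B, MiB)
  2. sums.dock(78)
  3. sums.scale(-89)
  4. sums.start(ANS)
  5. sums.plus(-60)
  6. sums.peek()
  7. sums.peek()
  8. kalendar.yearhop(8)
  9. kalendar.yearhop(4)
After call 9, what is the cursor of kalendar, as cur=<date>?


I run remeasure.re using -40, B, MiB, which returns -5/131072.
Now I run sums.dock using 78, yielding -78.
Invoking sums.scale using -89, — result: 6942.
I call sums.start using ANS, and get 6942.
Next I call sums.plus using -60, which returns 6882.
I call sums.peek: 6882.
Then sums.peek, yielding 6882.
I call kalendar.yearhop using 8, and see 1879-03-13.
I call kalendar.yearhop using 4, → 1883-03-13.

Answer: cur=1883-03-13


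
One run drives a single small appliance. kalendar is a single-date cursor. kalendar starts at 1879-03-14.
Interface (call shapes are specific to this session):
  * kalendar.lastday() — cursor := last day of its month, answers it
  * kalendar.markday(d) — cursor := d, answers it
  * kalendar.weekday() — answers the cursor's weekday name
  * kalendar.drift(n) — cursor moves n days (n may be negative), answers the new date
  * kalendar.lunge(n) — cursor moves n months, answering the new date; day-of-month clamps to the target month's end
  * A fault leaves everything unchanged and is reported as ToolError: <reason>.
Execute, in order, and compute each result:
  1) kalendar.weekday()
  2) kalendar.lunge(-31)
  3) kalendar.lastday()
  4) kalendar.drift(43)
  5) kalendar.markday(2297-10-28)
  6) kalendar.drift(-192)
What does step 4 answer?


[in] kalendar.weekday
  Friday
[in] kalendar.lunge n: -31
  1876-08-14
[in] kalendar.lastday
  1876-08-31
[in] kalendar.drift n: 43
  1876-10-13
[in] kalendar.markday d: 2297-10-28
  2297-10-28
[in] kalendar.drift n: -192
  2297-04-19

Answer: 1876-10-13


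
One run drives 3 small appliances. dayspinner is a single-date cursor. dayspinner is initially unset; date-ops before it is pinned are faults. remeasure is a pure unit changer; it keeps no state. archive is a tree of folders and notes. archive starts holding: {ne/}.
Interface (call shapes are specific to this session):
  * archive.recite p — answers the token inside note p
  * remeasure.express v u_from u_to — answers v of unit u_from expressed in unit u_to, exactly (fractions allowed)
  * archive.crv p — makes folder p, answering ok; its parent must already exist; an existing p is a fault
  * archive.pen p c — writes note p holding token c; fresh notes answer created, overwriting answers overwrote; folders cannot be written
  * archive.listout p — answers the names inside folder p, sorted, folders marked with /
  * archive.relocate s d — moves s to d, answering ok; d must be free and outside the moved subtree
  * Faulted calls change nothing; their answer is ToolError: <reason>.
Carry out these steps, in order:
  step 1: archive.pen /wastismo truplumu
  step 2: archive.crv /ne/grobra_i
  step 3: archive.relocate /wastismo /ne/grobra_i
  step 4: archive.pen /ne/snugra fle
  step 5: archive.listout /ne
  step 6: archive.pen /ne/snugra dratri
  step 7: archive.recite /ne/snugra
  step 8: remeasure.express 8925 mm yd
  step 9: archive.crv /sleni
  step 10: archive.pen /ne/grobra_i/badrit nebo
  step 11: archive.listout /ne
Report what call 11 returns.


Answer: [grobra_i/, snugra]

Derivation:
-- pen(p→/wastismo, c→truplumu) -> created
-- crv(p→/ne/grobra_i) -> ok
-- relocate(s→/wastismo, d→/ne/grobra_i) -> ToolError: exists
-- pen(p→/ne/snugra, c→fle) -> created
-- listout(p→/ne) -> [grobra_i/, snugra]
-- pen(p→/ne/snugra, c→dratri) -> overwrote
-- recite(p→/ne/snugra) -> dratri
-- express(v→8925, u_from→mm, u_to→yd) -> 14875/1524
-- crv(p→/sleni) -> ok
-- pen(p→/ne/grobra_i/badrit, c→nebo) -> created
-- listout(p→/ne) -> [grobra_i/, snugra]


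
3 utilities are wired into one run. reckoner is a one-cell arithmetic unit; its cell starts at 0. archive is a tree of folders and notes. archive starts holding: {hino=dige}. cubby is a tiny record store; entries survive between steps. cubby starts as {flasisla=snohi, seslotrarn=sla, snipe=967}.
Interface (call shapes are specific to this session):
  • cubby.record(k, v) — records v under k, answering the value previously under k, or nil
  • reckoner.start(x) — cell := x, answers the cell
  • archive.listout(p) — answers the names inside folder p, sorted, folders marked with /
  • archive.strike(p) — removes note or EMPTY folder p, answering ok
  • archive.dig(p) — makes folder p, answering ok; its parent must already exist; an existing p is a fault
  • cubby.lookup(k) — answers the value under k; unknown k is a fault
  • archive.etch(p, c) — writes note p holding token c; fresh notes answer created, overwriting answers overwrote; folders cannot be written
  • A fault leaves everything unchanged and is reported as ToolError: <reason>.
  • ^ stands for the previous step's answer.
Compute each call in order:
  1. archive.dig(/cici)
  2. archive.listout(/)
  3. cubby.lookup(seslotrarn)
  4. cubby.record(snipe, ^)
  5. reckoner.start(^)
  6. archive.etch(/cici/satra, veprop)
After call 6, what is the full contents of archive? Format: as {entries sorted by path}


Invoking dig with /cici, and see ok.
I invoke listout with /, yielding [cici/, hino].
I use lookup with seslotrarn, → sla.
Then record with snipe, ^, which returns 967.
Invoking start with ^, and get 967.
I run etch with /cici/satra, veprop, which returns created.

Answer: {cici/, cici/satra=veprop, hino=dige}


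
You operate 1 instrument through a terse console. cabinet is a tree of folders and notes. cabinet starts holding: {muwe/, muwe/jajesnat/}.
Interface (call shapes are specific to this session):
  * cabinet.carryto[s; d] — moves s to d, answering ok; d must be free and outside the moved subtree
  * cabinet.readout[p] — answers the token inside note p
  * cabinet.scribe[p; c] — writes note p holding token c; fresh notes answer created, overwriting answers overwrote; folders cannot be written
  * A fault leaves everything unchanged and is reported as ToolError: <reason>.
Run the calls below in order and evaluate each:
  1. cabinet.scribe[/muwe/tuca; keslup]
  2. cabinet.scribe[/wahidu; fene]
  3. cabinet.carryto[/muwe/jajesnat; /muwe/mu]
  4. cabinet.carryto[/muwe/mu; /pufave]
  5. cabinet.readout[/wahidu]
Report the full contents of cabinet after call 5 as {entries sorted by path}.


Answer: {muwe/, muwe/tuca=keslup, pufave/, wahidu=fene}

Derivation:
> cabinet.scribe p=/muwe/tuca c=keslup
  created
> cabinet.scribe p=/wahidu c=fene
  created
> cabinet.carryto s=/muwe/jajesnat d=/muwe/mu
  ok
> cabinet.carryto s=/muwe/mu d=/pufave
  ok
> cabinet.readout p=/wahidu
  fene


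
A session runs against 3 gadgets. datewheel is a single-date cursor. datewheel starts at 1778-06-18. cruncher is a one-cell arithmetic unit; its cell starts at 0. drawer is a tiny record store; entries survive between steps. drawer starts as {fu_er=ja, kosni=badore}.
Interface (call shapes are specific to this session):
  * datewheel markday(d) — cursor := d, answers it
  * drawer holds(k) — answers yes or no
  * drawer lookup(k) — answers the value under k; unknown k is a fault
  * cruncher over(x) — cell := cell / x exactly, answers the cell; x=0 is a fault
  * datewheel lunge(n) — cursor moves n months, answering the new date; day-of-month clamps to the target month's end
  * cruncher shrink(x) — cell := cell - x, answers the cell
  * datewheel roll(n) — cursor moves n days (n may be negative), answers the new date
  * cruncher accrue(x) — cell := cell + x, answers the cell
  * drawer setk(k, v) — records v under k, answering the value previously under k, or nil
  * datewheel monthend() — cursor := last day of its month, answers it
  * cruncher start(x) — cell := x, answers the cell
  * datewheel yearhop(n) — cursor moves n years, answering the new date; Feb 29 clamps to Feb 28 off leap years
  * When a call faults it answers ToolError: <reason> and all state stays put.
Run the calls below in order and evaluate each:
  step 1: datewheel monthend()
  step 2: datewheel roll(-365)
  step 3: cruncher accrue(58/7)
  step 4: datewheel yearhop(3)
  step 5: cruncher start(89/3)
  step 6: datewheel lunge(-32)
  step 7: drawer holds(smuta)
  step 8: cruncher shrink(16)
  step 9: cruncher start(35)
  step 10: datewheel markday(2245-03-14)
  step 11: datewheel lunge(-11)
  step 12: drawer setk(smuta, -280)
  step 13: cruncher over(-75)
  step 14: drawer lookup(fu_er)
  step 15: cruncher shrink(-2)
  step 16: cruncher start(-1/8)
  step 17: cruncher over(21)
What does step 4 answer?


-> datewheel monthend()
<- 1778-06-30
-> datewheel roll(-365)
<- 1777-06-30
-> cruncher accrue(58/7)
<- 58/7
-> datewheel yearhop(3)
<- 1780-06-30
-> cruncher start(89/3)
<- 89/3
-> datewheel lunge(-32)
<- 1777-10-30
-> drawer holds(smuta)
<- no
-> cruncher shrink(16)
<- 41/3
-> cruncher start(35)
<- 35
-> datewheel markday(2245-03-14)
<- 2245-03-14
-> datewheel lunge(-11)
<- 2244-04-14
-> drawer setk(smuta, -280)
<- nil
-> cruncher over(-75)
<- -7/15
-> drawer lookup(fu_er)
<- ja
-> cruncher shrink(-2)
<- 23/15
-> cruncher start(-1/8)
<- -1/8
-> cruncher over(21)
<- -1/168

Answer: 1780-06-30


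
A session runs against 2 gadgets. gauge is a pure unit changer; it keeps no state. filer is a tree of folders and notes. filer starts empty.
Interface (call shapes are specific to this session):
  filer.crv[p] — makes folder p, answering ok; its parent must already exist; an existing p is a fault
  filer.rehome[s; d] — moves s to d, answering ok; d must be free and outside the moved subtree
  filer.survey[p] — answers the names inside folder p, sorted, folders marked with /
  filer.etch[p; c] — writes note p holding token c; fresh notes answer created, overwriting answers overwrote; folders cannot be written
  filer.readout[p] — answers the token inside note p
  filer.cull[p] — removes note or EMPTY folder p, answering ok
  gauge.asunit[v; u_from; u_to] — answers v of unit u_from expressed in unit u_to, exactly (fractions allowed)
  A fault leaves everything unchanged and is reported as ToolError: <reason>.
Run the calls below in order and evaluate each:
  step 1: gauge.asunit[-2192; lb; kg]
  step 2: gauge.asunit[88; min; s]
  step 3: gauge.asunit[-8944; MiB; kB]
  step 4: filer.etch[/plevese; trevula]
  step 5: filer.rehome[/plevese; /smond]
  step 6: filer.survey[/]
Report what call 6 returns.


Calling asunit passing -2192, lb, kg, and see -6214215469/6250000.
Next I call asunit passing 88, min, s, and get 5280.
Using asunit passing -8944, MiB, kB, giving -1172307968/125.
I use etch passing /plevese, trevula, which returns created.
Using rehome passing /plevese, /smond, and see ok.
I run survey passing /, → [smond].

Answer: [smond]


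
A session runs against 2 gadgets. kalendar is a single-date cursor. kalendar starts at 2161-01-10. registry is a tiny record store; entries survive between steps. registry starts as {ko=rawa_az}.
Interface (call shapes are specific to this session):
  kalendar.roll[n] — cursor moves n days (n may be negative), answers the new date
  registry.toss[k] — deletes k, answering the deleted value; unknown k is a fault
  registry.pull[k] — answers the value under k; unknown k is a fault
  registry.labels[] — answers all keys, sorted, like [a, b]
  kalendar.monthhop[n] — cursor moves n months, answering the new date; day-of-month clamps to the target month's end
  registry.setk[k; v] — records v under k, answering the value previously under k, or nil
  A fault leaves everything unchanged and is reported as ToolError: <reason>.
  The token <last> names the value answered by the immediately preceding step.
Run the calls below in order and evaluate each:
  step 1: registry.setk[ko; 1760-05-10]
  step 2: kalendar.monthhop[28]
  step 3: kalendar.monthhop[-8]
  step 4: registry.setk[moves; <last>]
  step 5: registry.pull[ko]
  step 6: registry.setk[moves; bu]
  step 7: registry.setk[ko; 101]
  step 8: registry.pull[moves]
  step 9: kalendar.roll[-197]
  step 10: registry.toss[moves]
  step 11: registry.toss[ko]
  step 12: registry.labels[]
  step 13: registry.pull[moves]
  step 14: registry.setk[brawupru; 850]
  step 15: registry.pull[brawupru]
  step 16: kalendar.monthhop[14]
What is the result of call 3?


Answer: 2162-09-10

Derivation:
> setk ko 1760-05-10
  rawa_az
> monthhop 28
  2163-05-10
> monthhop -8
  2162-09-10
> setk moves <last>
  nil
> pull ko
  1760-05-10
> setk moves bu
  2162-09-10
> setk ko 101
  1760-05-10
> pull moves
  bu
> roll -197
  2162-02-25
> toss moves
  bu
> toss ko
  101
> labels
  []
> pull moves
  ToolError: no such key moves
> setk brawupru 850
  nil
> pull brawupru
  850
> monthhop 14
  2163-04-25


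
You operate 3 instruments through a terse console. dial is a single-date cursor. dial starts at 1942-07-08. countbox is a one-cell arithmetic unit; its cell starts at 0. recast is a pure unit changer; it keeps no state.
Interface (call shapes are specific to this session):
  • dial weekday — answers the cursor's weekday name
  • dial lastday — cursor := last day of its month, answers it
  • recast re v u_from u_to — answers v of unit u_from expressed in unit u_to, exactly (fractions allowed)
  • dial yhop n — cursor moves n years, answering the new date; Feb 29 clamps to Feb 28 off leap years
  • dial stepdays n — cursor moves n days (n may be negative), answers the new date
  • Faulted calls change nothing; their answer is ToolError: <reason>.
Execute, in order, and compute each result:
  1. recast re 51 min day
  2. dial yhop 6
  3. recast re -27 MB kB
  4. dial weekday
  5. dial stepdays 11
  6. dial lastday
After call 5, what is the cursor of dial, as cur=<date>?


Answer: cur=1948-07-19

Derivation:
Calling recast re on v=51, u_from=min, u_to=day, → 17/480.
I invoke dial yhop on n=6, — result: 1948-07-08.
I use recast re on v=-27, u_from=MB, u_to=kB: -27000.
I try dial weekday, giving Thursday.
I invoke dial stepdays on n=11, yielding 1948-07-19.
Calling dial lastday(), and get 1948-07-31.


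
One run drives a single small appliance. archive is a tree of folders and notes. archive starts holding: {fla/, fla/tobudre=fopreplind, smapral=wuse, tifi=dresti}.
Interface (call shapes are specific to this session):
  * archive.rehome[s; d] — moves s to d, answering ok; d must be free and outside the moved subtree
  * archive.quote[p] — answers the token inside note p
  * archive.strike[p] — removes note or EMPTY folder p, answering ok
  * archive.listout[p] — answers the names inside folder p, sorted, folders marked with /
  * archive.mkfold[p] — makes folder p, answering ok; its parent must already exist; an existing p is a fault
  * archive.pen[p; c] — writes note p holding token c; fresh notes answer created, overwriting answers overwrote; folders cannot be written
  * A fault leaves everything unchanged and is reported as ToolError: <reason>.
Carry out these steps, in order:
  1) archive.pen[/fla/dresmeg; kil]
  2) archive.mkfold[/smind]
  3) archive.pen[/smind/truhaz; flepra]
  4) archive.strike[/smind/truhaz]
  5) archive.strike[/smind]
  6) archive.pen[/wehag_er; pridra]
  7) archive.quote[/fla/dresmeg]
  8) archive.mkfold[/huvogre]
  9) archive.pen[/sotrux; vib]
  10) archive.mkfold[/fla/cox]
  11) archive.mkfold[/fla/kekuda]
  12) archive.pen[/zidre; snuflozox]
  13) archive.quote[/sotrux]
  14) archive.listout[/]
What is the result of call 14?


Answer: [fla/, huvogre/, smapral, sotrux, tifi, wehag_er, zidre]

Derivation:
CALL archive.pen[p=/fla/dresmeg; c=kil]
RET  created
CALL archive.mkfold[p=/smind]
RET  ok
CALL archive.pen[p=/smind/truhaz; c=flepra]
RET  created
CALL archive.strike[p=/smind/truhaz]
RET  ok
CALL archive.strike[p=/smind]
RET  ok
CALL archive.pen[p=/wehag_er; c=pridra]
RET  created
CALL archive.quote[p=/fla/dresmeg]
RET  kil
CALL archive.mkfold[p=/huvogre]
RET  ok
CALL archive.pen[p=/sotrux; c=vib]
RET  created
CALL archive.mkfold[p=/fla/cox]
RET  ok
CALL archive.mkfold[p=/fla/kekuda]
RET  ok
CALL archive.pen[p=/zidre; c=snuflozox]
RET  created
CALL archive.quote[p=/sotrux]
RET  vib
CALL archive.listout[p=/]
RET  [fla/, huvogre/, smapral, sotrux, tifi, wehag_er, zidre]


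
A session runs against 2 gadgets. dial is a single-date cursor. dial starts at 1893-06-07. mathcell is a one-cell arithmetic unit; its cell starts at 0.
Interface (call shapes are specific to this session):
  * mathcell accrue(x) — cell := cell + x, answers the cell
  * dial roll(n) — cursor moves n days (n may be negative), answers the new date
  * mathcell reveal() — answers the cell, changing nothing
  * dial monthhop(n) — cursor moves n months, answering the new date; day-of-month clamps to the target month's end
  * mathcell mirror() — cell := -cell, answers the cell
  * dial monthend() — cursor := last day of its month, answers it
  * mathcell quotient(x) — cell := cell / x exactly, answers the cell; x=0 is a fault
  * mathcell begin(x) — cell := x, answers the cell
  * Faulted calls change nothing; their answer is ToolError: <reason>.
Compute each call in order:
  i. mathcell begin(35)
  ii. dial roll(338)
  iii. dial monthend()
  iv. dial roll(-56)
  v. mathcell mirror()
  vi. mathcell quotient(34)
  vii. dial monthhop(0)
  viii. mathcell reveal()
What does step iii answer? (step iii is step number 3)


Answer: 1894-05-31

Derivation:
I call mathcell begin with x→35, → 35.
I use dial roll with n→338, giving 1894-05-11.
I use dial monthend, yielding 1894-05-31.
I use dial roll with n→-56, which returns 1894-04-05.
I try mathcell mirror, and see -35.
I call mathcell quotient with x→34, → -35/34.
I try dial monthhop with n→0, and observe 1894-04-05.
I call mathcell reveal(), — result: -35/34.


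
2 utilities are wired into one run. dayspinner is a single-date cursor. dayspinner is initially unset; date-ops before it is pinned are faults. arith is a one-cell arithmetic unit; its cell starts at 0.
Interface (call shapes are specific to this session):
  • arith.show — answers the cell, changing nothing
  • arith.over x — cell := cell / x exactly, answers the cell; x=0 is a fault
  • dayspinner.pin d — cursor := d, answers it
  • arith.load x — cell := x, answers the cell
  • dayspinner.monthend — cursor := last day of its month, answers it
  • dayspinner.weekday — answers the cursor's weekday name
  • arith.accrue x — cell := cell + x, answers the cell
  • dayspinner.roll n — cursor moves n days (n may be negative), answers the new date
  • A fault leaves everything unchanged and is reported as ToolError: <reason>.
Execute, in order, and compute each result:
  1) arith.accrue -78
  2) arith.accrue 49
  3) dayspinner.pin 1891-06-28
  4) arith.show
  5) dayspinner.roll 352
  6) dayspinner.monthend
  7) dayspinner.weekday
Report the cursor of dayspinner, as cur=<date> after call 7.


I try arith.accrue(x: -78), and get -78.
I use arith.accrue(x: 49): -29.
Calling dayspinner.pin(d: 1891-06-28), giving 1891-06-28.
I try arith.show(), and see -29.
I call dayspinner.roll(n: 352), yielding 1892-06-14.
I invoke dayspinner.monthend(), which returns 1892-06-30.
I call dayspinner.weekday(), and see Thursday.

Answer: cur=1892-06-30


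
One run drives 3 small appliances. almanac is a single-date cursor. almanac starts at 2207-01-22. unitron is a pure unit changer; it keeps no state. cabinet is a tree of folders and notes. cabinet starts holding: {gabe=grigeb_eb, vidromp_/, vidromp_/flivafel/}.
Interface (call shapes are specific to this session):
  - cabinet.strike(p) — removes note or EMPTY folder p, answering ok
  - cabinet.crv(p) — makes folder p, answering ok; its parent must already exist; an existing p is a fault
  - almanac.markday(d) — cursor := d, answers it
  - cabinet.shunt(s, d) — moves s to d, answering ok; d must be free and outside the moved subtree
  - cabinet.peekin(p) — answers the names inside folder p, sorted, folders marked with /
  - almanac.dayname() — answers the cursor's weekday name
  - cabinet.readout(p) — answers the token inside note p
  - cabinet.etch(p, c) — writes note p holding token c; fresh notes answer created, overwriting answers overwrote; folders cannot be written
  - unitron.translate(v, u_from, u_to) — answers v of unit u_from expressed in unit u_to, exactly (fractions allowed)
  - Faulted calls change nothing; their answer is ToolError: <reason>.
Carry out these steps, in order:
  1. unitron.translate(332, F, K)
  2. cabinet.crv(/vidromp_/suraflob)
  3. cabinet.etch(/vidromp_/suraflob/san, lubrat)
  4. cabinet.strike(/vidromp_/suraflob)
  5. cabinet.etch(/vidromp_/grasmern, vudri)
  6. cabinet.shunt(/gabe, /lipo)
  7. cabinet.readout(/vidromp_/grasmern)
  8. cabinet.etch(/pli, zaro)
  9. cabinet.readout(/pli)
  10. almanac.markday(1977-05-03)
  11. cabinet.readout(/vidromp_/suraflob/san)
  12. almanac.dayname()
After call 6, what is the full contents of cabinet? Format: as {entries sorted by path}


Answer: {lipo=grigeb_eb, vidromp_/, vidromp_/flivafel/, vidromp_/grasmern=vudri, vidromp_/suraflob/, vidromp_/suraflob/san=lubrat}

Derivation:
// unitron.translate(v='332', u_from='F', u_to='K') -> 26389/60
// cabinet.crv(p='/vidromp_/suraflob') -> ok
// cabinet.etch(p='/vidromp_/suraflob/san', c='lubrat') -> created
// cabinet.strike(p='/vidromp_/suraflob') -> ToolError: not empty
// cabinet.etch(p='/vidromp_/grasmern', c='vudri') -> created
// cabinet.shunt(s='/gabe', d='/lipo') -> ok
// cabinet.readout(p='/vidromp_/grasmern') -> vudri
// cabinet.etch(p='/pli', c='zaro') -> created
// cabinet.readout(p='/pli') -> zaro
// almanac.markday(d='1977-05-03') -> 1977-05-03
// cabinet.readout(p='/vidromp_/suraflob/san') -> lubrat
// almanac.dayname() -> Tuesday


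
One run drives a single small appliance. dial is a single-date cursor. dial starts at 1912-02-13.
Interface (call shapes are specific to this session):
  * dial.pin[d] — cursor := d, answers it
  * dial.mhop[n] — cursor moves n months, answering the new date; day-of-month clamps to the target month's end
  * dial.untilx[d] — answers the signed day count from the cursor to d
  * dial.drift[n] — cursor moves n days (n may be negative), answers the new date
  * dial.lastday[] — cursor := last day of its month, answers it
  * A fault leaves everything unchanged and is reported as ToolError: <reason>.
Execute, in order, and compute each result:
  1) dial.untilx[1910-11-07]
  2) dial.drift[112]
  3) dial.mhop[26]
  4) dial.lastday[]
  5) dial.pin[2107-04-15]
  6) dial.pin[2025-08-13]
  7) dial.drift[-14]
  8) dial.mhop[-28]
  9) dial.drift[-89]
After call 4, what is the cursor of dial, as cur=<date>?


% untilx d='1910-11-07'
= -463
% drift n='112'
= 1912-06-04
% mhop n='26'
= 1914-08-04
% lastday
= 1914-08-31
% pin d='2107-04-15'
= 2107-04-15
% pin d='2025-08-13'
= 2025-08-13
% drift n='-14'
= 2025-07-30
% mhop n='-28'
= 2023-03-30
% drift n='-89'
= 2022-12-31

Answer: cur=1914-08-31


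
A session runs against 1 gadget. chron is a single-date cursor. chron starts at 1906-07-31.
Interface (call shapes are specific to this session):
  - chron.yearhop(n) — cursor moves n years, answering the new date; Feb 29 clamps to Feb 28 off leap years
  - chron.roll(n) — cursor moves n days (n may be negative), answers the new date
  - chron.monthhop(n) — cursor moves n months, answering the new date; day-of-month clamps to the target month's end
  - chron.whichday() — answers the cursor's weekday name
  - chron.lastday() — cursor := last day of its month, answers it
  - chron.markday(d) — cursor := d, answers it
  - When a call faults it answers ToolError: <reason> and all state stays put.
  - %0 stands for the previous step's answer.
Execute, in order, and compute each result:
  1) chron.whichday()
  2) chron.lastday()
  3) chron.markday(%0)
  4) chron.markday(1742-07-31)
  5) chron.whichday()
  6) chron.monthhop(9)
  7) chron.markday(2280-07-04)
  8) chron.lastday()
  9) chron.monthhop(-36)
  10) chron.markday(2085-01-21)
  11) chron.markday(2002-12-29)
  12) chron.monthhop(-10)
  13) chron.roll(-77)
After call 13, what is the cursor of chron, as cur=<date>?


Answer: cur=2001-12-13

Derivation:
·→ chron.whichday()
·← Tuesday
·→ chron.lastday()
·← 1906-07-31
·→ chron.markday(%0)
·← 1906-07-31
·→ chron.markday(1742-07-31)
·← 1742-07-31
·→ chron.whichday()
·← Tuesday
·→ chron.monthhop(9)
·← 1743-04-30
·→ chron.markday(2280-07-04)
·← 2280-07-04
·→ chron.lastday()
·← 2280-07-31
·→ chron.monthhop(-36)
·← 2277-07-31
·→ chron.markday(2085-01-21)
·← 2085-01-21
·→ chron.markday(2002-12-29)
·← 2002-12-29
·→ chron.monthhop(-10)
·← 2002-02-28
·→ chron.roll(-77)
·← 2001-12-13


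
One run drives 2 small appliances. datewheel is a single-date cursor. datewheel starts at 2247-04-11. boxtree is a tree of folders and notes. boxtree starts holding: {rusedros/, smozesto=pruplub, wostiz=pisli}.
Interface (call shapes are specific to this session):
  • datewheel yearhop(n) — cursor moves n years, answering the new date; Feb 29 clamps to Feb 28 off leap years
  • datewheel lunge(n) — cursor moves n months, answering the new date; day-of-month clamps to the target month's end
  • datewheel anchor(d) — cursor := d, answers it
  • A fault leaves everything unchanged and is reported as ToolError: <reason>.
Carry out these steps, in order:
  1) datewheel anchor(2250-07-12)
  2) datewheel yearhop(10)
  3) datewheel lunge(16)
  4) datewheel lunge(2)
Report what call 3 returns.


I invoke datewheel anchor using d='2250-07-12', and observe 2250-07-12.
I try datewheel yearhop using n='10', giving 2260-07-12.
I call datewheel lunge using n='16', and see 2261-11-12.
Calling datewheel lunge using n='2', yielding 2262-01-12.

Answer: 2261-11-12


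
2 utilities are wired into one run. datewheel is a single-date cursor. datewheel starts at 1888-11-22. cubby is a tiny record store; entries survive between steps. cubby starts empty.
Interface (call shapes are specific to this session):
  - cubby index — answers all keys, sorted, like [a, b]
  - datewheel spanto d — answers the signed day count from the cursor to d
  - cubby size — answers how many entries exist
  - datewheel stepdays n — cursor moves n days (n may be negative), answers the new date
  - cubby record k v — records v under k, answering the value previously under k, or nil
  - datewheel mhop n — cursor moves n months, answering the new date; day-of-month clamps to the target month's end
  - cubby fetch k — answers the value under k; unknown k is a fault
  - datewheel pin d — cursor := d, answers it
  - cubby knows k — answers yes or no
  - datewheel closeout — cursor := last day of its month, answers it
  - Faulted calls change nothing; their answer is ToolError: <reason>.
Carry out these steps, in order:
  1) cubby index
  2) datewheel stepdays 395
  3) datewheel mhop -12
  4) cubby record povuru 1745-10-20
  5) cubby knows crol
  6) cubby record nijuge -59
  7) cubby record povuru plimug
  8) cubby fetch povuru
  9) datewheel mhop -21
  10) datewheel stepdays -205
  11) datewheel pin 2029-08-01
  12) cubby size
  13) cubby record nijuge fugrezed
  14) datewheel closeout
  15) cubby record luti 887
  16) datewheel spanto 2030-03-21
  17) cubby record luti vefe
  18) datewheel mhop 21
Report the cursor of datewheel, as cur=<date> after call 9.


Answer: cur=1887-03-22

Derivation:
[in] cubby index
= []
[in] datewheel stepdays 395
= 1889-12-22
[in] datewheel mhop -12
= 1888-12-22
[in] cubby record povuru 1745-10-20
= nil
[in] cubby knows crol
= no
[in] cubby record nijuge -59
= nil
[in] cubby record povuru plimug
= 1745-10-20
[in] cubby fetch povuru
= plimug
[in] datewheel mhop -21
= 1887-03-22
[in] datewheel stepdays -205
= 1886-08-29
[in] datewheel pin 2029-08-01
= 2029-08-01
[in] cubby size
= 2
[in] cubby record nijuge fugrezed
= -59
[in] datewheel closeout
= 2029-08-31
[in] cubby record luti 887
= nil
[in] datewheel spanto 2030-03-21
= 202
[in] cubby record luti vefe
= 887
[in] datewheel mhop 21
= 2031-05-31


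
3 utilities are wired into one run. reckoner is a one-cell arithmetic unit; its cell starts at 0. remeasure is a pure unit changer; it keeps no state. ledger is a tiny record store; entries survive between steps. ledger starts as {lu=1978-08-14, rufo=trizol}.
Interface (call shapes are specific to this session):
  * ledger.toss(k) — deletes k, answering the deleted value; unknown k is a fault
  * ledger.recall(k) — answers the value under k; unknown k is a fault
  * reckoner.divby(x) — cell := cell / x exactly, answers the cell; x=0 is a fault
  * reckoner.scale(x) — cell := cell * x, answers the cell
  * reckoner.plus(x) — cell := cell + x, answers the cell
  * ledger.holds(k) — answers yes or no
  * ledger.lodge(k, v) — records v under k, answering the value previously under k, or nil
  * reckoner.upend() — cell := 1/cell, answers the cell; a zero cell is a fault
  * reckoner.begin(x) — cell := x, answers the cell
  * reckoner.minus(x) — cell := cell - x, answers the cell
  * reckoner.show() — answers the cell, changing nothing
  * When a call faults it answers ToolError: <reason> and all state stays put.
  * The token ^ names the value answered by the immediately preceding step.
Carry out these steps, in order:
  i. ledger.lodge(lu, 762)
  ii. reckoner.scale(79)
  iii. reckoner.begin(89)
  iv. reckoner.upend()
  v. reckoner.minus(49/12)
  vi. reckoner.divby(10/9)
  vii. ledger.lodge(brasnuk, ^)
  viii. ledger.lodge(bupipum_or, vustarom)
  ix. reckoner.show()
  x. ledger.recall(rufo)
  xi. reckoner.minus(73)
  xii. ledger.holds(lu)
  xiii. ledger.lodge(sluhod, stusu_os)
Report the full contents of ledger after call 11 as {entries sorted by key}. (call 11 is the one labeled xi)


Answer: {brasnuk=-13047/3560, bupipum_or=vustarom, lu=762, rufo=trizol}

Derivation:
==> lodge(lu, 762)
<== 1978-08-14
==> scale(79)
<== 0
==> begin(89)
<== 89
==> upend()
<== 1/89
==> minus(49/12)
<== -4349/1068
==> divby(10/9)
<== -13047/3560
==> lodge(brasnuk, ^)
<== nil
==> lodge(bupipum_or, vustarom)
<== nil
==> show()
<== -13047/3560
==> recall(rufo)
<== trizol
==> minus(73)
<== -272927/3560
==> holds(lu)
<== yes
==> lodge(sluhod, stusu_os)
<== nil
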